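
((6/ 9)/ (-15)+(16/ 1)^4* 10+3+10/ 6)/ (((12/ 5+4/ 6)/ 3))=14745704/ 23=641117.57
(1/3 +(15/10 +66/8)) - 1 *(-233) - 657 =-4967/12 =-413.92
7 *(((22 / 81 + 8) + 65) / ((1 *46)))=41545 / 3726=11.15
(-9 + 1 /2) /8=-1.06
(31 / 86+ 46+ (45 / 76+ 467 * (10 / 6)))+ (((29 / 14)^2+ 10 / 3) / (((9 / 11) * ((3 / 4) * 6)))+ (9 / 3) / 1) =32310901477 / 38912076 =830.36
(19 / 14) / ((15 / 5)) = 19 / 42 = 0.45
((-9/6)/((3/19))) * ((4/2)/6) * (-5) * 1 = 95/6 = 15.83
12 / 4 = 3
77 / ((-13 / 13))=-77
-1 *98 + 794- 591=105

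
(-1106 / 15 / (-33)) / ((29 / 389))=430234 / 14355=29.97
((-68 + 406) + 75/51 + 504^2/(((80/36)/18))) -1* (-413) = 174953976/85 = 2058282.07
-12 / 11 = -1.09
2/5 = 0.40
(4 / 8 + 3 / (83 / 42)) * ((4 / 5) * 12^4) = 2778624 / 83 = 33477.40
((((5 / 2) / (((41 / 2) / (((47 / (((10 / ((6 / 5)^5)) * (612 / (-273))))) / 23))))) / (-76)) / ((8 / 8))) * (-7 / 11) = -2425059 / 10470246875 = -0.00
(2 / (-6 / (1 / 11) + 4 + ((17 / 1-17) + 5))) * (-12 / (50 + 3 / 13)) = 104 / 12407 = 0.01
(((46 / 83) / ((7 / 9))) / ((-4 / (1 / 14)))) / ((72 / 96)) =-69 / 4067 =-0.02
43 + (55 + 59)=157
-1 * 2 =-2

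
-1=-1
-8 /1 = -8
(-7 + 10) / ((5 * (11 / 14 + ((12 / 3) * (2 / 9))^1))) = 378 / 1055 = 0.36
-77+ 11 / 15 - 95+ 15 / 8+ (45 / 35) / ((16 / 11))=-283093 / 1680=-168.51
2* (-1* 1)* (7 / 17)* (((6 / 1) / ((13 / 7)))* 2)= -1176 / 221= -5.32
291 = 291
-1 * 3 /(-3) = 1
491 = 491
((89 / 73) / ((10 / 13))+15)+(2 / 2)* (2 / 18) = 109693 / 6570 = 16.70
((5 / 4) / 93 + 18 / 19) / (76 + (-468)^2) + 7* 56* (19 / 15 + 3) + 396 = 1067776081517 / 516199600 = 2068.53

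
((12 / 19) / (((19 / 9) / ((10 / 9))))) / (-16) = -15 / 722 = -0.02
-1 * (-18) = 18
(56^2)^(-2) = 1/9834496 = 0.00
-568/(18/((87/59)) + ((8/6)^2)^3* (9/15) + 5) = -20013480/725069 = -27.60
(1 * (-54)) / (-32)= 27 / 16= 1.69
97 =97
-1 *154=-154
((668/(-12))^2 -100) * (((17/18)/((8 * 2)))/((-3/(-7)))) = 3211691/7776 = 413.03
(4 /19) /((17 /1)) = 4 /323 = 0.01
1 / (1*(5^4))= 1 / 625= 0.00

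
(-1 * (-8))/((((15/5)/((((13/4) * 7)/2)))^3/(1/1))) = 753571/1728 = 436.09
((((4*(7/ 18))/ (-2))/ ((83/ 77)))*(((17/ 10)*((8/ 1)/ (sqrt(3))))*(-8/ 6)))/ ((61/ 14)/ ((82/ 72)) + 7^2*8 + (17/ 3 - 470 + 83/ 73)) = -1535792104*sqrt(3)/ 23723461305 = -0.11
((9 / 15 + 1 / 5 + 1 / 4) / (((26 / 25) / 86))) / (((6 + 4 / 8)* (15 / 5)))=4.45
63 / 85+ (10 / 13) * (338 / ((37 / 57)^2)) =71889147 / 116365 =617.79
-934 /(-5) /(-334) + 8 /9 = 2477 /7515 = 0.33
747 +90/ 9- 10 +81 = 828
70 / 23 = 3.04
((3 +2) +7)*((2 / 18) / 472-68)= -288863 / 354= -816.00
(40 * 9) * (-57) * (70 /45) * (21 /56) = -11970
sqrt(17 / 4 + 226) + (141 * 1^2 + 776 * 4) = 3260.17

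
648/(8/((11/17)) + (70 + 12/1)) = 1188/173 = 6.87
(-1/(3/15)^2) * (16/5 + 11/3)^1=-515/3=-171.67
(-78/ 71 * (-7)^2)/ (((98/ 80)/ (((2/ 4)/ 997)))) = -0.02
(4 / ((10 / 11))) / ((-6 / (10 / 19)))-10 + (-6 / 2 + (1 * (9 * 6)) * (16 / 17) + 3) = 40.44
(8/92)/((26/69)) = 3/13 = 0.23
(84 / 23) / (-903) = -4 / 989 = -0.00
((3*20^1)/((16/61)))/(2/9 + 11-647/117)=11895/296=40.19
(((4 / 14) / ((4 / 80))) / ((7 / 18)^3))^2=54419558400 / 5764801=9439.97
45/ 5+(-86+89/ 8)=-527/ 8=-65.88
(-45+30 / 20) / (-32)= 87 / 64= 1.36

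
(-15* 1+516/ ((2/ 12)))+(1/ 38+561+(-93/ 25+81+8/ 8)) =3534291/ 950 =3720.31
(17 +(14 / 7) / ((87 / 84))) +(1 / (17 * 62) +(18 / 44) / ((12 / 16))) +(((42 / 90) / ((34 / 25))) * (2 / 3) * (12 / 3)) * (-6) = 829919 / 59334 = 13.99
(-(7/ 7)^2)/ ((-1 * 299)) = 1/ 299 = 0.00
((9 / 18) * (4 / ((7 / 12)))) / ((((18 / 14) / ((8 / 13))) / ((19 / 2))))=15.59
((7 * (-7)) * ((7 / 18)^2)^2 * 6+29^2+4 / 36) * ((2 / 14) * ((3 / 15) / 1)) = 14598431 / 612360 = 23.84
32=32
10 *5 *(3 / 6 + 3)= 175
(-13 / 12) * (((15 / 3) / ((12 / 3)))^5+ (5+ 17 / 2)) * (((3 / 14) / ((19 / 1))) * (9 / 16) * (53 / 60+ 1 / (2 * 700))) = -0.10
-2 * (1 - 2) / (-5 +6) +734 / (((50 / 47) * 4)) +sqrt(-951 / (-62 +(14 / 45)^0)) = sqrt(58011) / 61 +17449 / 100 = 178.44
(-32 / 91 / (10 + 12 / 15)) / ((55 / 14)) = -32 / 3861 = -0.01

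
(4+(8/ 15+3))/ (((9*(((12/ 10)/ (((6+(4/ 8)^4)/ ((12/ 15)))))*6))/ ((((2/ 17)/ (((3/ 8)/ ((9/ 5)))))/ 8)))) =10961/ 176256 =0.06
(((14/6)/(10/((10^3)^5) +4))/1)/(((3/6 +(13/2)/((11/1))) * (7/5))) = 1375000000000000/3600000000000009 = 0.38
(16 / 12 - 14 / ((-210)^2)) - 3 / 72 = 16271 / 12600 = 1.29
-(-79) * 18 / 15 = 474 / 5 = 94.80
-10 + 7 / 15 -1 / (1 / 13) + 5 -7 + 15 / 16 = -5663 / 240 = -23.60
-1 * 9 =-9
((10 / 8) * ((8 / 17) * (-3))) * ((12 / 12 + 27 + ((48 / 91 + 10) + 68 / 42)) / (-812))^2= -75076000 / 17403838179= -0.00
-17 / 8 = -2.12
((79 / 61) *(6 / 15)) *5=158 / 61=2.59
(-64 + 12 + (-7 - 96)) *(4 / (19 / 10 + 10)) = -6200 / 119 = -52.10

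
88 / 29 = 3.03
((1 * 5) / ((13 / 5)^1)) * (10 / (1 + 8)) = 2.14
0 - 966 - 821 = -1787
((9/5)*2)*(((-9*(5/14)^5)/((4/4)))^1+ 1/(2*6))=150243/1344560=0.11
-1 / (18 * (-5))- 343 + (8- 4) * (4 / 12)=-30749 / 90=-341.66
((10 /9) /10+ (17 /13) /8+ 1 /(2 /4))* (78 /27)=2129 /324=6.57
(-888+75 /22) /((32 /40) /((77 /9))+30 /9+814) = -2043405 /1888256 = -1.08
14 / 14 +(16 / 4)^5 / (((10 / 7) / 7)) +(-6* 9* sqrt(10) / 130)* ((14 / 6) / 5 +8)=25093 / 5 - 1143* sqrt(10) / 325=5007.48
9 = 9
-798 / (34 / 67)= -26733 / 17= -1572.53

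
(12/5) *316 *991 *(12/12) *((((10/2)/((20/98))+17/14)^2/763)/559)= 24351010560/20899333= 1165.16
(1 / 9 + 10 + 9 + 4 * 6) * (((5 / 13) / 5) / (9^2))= 388 / 9477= 0.04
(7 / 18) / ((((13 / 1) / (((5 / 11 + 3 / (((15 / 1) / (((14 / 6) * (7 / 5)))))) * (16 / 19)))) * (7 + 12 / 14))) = 358288 / 100868625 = 0.00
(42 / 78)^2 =0.29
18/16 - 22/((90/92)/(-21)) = 56807/120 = 473.39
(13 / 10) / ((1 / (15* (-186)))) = -3627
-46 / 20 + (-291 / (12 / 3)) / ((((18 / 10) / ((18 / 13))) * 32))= -16843 / 4160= -4.05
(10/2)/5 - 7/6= -1/6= -0.17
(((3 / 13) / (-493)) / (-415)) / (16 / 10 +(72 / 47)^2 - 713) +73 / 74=304113561611185 / 308279501308454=0.99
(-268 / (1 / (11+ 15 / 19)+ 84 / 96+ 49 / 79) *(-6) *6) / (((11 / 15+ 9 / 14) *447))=11951170560 / 1204028621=9.93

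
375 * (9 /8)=3375 /8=421.88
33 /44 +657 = 2631 /4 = 657.75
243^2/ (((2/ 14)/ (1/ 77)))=59049/ 11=5368.09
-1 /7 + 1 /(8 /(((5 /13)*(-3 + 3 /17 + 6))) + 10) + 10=155091 /15638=9.92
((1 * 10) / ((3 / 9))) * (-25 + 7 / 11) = -8040 / 11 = -730.91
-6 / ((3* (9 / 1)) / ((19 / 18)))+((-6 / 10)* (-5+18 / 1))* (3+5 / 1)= -25367 / 405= -62.63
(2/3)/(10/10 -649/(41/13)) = -41/12594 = -0.00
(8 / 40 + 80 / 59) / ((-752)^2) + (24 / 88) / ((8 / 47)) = 2940272409 / 1835060480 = 1.60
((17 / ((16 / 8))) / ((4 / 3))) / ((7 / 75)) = 3825 / 56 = 68.30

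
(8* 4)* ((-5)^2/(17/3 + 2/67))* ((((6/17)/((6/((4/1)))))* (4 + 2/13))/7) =6946560/354263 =19.61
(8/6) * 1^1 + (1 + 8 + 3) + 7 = 61/3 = 20.33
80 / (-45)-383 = -3463 / 9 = -384.78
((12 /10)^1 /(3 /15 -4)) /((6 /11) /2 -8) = 66 /1615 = 0.04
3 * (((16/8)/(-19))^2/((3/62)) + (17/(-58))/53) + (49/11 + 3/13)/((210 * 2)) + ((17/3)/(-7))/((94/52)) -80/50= -76426639853/55937908455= -1.37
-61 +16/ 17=-60.06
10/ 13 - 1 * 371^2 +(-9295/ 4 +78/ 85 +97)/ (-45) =-3040755969/ 22100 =-137590.77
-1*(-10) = 10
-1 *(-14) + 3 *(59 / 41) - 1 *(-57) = 3088 / 41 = 75.32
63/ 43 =1.47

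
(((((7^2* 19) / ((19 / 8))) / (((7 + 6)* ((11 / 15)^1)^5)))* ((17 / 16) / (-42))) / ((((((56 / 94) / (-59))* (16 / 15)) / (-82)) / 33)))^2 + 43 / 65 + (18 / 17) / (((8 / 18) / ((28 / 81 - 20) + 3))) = 41198303222291280151513704477 / 50450683094056960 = 816605458948.57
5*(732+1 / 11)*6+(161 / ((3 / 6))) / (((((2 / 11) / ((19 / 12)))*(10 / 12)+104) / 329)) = 56118199 / 2442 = 22980.43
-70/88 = -35/44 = -0.80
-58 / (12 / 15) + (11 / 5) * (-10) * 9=-541 / 2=-270.50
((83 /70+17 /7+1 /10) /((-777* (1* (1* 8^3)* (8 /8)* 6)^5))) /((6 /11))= -143 /4464228033528116281344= -0.00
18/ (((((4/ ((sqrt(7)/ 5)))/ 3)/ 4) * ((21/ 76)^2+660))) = 103968 * sqrt(7)/ 6354335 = 0.04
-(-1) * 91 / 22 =91 / 22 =4.14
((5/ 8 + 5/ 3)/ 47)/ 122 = 55/ 137616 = 0.00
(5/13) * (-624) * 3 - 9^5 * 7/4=-416223/4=-104055.75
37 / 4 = 9.25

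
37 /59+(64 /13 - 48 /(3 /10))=-118463 /767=-154.45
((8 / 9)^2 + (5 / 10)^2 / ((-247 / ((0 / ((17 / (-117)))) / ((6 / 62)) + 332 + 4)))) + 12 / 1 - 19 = -131045 / 20007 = -6.55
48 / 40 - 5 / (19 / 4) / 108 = 3053 / 2565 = 1.19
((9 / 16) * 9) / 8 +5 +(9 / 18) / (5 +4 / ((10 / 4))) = 24113 / 4224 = 5.71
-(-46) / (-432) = -23 / 216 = -0.11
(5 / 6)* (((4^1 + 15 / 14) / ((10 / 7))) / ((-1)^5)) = -71 / 24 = -2.96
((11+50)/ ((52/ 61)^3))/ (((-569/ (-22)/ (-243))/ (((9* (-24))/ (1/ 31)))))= 30977313915141/ 5000372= 6195001.87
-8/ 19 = -0.42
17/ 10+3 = 47/ 10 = 4.70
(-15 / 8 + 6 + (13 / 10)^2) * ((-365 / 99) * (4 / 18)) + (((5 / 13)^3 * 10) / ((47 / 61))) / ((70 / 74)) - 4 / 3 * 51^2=-44720981090767 / 12880527660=-3471.98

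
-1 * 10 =-10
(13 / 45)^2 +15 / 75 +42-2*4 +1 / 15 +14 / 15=71449 / 2025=35.28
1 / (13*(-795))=-1 / 10335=-0.00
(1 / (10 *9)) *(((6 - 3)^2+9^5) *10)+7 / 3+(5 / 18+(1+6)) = 118289 / 18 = 6571.61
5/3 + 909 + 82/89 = 243394/267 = 911.59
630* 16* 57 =574560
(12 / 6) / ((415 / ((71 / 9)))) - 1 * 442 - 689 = -4224143 / 3735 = -1130.96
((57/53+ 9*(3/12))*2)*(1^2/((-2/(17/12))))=-3995/848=-4.71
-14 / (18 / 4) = -28 / 9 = -3.11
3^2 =9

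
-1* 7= -7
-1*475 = -475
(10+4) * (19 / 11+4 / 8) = 343 / 11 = 31.18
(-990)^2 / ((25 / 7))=274428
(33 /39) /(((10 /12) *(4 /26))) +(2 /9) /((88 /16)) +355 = 179012 /495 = 361.64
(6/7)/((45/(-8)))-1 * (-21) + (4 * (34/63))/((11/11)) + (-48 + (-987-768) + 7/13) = -7286869/4095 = -1779.46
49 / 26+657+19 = 17625 / 26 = 677.88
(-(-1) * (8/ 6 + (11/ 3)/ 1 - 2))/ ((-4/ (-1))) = 3/ 4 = 0.75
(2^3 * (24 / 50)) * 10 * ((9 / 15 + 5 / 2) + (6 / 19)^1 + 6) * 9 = 1545696 / 475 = 3254.10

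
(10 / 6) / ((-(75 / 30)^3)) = -8 / 75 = -0.11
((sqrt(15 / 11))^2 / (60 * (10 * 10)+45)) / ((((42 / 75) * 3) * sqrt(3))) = 25 * sqrt(3) / 558558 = 0.00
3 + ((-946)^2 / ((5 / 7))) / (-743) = -6253267 / 3715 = -1683.25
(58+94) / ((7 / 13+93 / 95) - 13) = -187720 / 14181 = -13.24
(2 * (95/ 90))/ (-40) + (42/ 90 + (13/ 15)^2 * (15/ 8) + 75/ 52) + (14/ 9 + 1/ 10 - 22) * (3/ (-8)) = 20393/ 1872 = 10.89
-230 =-230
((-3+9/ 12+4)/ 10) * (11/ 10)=77/ 400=0.19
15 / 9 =5 / 3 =1.67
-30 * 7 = -210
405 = 405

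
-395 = -395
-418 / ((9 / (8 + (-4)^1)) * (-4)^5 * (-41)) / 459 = -209 / 21679488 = -0.00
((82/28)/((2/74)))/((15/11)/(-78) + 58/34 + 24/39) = 3687827/78407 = 47.03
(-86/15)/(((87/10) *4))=-43/261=-0.16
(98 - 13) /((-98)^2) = 85 /9604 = 0.01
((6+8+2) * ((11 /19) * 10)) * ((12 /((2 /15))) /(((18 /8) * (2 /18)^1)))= 633600 /19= 33347.37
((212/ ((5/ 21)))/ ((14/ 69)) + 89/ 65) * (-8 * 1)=-456536/ 13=-35118.15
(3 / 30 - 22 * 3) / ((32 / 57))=-37563 / 320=-117.38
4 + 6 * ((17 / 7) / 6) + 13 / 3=226 / 21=10.76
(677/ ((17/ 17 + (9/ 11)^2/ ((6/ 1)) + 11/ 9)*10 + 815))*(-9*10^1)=-6635277/ 91295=-72.68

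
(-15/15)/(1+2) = -0.33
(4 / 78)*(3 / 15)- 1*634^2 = -78381418 / 195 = -401955.99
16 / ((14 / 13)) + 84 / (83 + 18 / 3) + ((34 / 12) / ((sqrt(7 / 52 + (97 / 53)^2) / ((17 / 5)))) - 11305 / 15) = -1379071 / 1869 + 15317 *sqrt(6616103) / 7633965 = -732.70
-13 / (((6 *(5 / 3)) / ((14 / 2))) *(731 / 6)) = -273 / 3655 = -0.07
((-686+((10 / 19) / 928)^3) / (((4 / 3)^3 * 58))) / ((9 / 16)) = -1410133126176393 / 158965444739072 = -8.87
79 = 79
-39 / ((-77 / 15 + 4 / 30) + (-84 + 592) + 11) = -39 / 514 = -0.08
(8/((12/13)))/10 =13/15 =0.87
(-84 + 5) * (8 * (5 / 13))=-3160 / 13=-243.08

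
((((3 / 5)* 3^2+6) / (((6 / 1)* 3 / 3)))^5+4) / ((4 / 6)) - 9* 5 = -371703 / 200000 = -1.86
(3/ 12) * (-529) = -132.25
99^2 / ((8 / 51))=499851 / 8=62481.38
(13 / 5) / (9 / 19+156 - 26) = 247 / 12395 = 0.02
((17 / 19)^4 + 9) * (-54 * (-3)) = 203538420 / 130321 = 1561.82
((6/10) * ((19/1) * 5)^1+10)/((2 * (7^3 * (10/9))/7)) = 603/980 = 0.62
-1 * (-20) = 20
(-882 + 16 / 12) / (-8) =1321 / 12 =110.08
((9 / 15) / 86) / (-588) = -1 / 84280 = -0.00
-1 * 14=-14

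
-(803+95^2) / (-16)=2457 / 4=614.25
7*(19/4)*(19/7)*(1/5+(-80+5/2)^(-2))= 1736049/96100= 18.07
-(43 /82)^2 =-1849 /6724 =-0.27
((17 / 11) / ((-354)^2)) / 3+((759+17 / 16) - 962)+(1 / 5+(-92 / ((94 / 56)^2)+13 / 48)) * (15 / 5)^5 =-732816315215203 / 91351604520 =-8021.93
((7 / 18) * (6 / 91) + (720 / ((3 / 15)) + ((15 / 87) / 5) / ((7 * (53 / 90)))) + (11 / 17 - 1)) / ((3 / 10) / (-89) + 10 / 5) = 22852802488630 / 12675726609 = 1802.88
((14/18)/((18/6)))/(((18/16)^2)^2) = 28672/177147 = 0.16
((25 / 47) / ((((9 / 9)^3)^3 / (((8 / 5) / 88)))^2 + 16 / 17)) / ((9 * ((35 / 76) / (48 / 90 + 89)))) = 1735156 / 456950403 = 0.00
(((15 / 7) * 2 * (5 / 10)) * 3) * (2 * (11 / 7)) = 990 / 49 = 20.20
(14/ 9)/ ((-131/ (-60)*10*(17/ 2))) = 56/ 6681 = 0.01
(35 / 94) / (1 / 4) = 70 / 47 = 1.49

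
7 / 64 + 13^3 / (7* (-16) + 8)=-1345 / 64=-21.02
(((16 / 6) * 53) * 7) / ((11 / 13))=38584 / 33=1169.21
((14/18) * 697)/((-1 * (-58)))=4879/522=9.35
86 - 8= 78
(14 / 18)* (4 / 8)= 7 / 18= 0.39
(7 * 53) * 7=2597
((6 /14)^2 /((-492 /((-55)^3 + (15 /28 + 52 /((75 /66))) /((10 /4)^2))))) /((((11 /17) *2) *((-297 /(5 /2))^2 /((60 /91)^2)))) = 2062264951 /1395022866237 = 0.00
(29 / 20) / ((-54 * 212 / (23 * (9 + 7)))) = -667 / 14310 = -0.05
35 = 35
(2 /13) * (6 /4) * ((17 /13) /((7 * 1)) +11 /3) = 0.89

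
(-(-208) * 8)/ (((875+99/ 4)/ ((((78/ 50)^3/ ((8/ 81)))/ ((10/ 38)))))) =75954894912/ 281171875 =270.14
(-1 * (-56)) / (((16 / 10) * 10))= 7 / 2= 3.50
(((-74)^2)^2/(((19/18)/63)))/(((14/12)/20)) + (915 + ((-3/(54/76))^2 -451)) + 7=47218062784945/1539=30681002459.35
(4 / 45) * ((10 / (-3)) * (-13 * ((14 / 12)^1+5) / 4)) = 481 / 81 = 5.94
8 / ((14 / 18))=72 / 7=10.29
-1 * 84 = -84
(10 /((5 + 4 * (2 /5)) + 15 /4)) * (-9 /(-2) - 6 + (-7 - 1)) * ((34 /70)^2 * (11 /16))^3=-610414982441 /15586139520000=-0.04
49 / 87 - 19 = -1604 / 87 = -18.44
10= 10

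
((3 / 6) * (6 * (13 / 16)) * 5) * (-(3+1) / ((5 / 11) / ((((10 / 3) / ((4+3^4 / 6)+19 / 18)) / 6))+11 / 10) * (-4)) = 7150 / 597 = 11.98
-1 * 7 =-7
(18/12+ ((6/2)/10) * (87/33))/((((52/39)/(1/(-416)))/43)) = -8127/45760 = -0.18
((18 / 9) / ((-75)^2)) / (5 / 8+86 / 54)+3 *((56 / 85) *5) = 50295816 / 5089375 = 9.88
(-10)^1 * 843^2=-7106490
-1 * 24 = -24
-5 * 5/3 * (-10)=83.33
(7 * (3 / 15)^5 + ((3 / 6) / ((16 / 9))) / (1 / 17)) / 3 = 478349 / 300000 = 1.59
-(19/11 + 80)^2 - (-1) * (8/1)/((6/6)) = -807233/121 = -6671.35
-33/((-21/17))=187/7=26.71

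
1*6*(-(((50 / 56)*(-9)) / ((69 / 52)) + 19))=-12504 / 161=-77.66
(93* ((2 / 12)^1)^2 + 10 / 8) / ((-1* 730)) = -23 / 4380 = -0.01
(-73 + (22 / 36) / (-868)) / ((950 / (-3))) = 1140563 / 4947600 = 0.23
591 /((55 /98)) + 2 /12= 1053.22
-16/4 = -4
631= 631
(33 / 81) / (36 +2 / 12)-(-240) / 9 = 52102 / 1953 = 26.68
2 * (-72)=-144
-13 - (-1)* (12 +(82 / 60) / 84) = -2479 / 2520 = -0.98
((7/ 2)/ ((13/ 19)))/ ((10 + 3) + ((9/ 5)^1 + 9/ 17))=11305/ 33878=0.33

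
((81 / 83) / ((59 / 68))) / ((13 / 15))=82620 / 63661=1.30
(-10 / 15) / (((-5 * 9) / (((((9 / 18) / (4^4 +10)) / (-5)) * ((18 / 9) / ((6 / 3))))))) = -0.00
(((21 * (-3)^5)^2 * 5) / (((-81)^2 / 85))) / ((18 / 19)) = 3561075 / 2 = 1780537.50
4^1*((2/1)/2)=4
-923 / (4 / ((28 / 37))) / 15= -6461 / 555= -11.64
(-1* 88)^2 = 7744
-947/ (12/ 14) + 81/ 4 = -13015/ 12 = -1084.58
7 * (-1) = -7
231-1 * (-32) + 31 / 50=13181 / 50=263.62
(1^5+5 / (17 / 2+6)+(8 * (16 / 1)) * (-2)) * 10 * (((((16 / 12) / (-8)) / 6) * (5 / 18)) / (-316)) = -184625 / 2969136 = -0.06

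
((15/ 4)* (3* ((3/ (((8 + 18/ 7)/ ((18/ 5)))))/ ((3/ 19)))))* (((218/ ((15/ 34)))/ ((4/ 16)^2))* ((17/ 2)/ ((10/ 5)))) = 452480364/ 185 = 2445839.81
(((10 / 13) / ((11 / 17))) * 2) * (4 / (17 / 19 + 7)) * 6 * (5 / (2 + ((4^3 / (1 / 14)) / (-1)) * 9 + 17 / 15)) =-77520 / 17290559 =-0.00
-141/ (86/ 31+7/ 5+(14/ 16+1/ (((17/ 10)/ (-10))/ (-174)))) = -990760/ 7227479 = -0.14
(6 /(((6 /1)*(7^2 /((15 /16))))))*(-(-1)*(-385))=-825 /112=-7.37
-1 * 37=-37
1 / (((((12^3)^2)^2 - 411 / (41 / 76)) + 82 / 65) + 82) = 2665 / 23761407692793792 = 0.00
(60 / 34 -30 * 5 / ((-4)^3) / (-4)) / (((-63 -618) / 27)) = -23085 / 493952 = -0.05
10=10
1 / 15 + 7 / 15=8 / 15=0.53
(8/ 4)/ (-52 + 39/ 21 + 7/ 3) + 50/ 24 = 6149/ 3012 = 2.04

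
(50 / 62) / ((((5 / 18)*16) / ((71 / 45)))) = 71 / 248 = 0.29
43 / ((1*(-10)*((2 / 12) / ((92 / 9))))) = -263.73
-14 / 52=-7 / 26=-0.27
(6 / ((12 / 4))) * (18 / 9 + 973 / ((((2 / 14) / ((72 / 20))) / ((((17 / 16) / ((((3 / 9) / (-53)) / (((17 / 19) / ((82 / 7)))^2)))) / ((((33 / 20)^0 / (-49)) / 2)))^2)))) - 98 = 215638050809274842076691 / 471367679079680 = 457473136.96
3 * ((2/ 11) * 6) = 36/ 11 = 3.27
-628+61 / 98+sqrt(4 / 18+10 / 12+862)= -61483 / 98+sqrt(31070) / 6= -598.00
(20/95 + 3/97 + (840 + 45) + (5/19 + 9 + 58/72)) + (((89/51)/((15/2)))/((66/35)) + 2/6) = 33341543711/37221228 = 895.77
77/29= 2.66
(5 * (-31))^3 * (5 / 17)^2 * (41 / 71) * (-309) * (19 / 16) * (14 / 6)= 52288697715625 / 328304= 159269146.02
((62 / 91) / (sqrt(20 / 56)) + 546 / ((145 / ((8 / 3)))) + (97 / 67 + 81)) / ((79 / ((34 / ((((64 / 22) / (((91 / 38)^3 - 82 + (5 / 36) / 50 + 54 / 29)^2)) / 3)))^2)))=34633165654649922642623037084341647117943959 * sqrt(70) / 840100361521221280735486589030400000 + 250959738725837937838075506108610232807906623937 / 8968763749646884332247529903769600000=28326444135.72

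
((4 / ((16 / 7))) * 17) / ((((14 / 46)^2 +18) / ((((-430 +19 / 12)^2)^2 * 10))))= 12933442358117090915 / 23348736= 553924733146.89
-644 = -644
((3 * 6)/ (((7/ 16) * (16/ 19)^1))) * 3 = 1026/ 7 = 146.57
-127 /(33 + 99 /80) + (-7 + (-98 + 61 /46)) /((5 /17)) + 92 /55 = -223341979 /629970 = -354.53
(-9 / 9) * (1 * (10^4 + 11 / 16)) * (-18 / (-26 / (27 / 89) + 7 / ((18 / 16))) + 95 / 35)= -441790371 / 15022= -29409.56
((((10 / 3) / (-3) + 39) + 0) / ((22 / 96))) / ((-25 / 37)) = -18352 / 75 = -244.69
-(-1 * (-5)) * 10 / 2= -25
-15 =-15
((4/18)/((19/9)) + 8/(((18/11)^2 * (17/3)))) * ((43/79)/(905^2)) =0.00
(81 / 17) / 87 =27 / 493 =0.05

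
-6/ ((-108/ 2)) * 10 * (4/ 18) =20/ 81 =0.25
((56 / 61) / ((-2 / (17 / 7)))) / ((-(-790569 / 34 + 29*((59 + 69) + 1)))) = -2312 / 40465875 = -0.00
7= 7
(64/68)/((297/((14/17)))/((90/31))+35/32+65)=17920/3623601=0.00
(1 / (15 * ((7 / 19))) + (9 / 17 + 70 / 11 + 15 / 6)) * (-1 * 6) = -375971 / 6545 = -57.44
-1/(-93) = 1/93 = 0.01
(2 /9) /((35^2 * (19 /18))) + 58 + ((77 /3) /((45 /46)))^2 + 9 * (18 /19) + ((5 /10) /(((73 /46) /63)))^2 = 4155340688347 /3616786971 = 1148.90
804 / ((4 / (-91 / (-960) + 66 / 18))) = 241937 / 320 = 756.05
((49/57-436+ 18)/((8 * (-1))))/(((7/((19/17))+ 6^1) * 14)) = 23777/78288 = 0.30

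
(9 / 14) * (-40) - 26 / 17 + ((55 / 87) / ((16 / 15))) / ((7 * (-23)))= -34603299 / 1269968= -27.25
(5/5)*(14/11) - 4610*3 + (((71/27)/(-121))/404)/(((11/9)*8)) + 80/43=-7672959350381/554931168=-13826.87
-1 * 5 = -5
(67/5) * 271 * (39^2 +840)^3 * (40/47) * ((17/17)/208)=238963766443317/1222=195551363701.57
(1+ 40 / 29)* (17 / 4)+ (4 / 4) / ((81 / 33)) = 32947 / 3132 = 10.52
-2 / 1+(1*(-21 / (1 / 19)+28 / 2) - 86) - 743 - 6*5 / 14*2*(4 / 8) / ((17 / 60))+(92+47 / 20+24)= -2630407 / 2380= -1105.21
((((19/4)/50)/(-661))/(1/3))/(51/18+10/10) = -171/1520300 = -0.00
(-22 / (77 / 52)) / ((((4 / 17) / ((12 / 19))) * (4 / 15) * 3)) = -6630 / 133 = -49.85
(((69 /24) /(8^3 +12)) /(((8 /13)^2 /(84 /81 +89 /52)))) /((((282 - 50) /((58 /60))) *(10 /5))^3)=1153841 /3204414701568000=0.00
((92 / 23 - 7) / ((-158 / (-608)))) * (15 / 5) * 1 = -2736 / 79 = -34.63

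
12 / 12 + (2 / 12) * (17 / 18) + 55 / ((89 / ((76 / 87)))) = 473105 / 278748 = 1.70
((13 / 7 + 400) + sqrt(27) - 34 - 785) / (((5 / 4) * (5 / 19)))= -1252.32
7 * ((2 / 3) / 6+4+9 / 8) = 2639 / 72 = 36.65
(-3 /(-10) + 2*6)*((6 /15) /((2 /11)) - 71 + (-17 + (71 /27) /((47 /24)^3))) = -5456071761 /5191150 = -1051.03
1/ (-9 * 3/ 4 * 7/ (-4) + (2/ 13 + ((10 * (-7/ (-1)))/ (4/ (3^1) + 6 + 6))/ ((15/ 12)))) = 0.06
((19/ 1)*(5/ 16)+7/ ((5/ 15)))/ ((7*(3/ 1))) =431/ 336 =1.28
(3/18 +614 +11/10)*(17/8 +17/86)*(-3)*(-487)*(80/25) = 7182247754/1075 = 6681160.70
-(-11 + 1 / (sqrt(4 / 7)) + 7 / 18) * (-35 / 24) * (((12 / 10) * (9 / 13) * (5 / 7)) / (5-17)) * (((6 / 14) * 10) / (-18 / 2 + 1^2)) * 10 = -23875 / 5824 + 1125 * sqrt(7) / 5824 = -3.59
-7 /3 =-2.33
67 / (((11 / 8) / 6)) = 3216 / 11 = 292.36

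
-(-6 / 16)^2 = -9 / 64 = -0.14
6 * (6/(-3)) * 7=-84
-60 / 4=-15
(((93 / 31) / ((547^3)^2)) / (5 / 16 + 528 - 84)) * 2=96 / 190428730521264812861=0.00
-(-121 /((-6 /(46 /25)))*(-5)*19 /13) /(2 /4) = 105754 /195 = 542.33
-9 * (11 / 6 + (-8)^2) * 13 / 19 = -15405 / 38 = -405.39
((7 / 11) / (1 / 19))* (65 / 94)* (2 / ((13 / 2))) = 1330 / 517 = 2.57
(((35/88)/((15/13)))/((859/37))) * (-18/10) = -10101/377960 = -0.03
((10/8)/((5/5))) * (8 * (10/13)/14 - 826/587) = -129215/106834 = -1.21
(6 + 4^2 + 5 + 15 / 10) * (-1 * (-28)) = 798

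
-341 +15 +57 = -269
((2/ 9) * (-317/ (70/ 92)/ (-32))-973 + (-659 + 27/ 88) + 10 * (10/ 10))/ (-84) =22436567/ 1164240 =19.27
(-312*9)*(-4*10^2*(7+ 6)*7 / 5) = 20442240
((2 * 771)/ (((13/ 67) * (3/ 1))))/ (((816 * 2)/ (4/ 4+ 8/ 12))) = 86095/ 31824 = 2.71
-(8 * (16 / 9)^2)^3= -8589934592 / 531441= -16163.48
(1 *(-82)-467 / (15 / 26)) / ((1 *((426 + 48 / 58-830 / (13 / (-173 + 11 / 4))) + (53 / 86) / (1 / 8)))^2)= -14056460315248 / 2013947177764401735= -0.00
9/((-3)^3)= -1/3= -0.33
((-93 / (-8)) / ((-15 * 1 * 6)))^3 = -29791 / 13824000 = -0.00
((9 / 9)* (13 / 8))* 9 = 117 / 8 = 14.62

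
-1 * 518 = -518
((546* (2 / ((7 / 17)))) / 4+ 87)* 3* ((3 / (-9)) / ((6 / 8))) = -1000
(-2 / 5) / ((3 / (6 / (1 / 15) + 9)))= -13.20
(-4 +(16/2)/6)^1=-8/3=-2.67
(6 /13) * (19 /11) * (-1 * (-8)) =912 /143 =6.38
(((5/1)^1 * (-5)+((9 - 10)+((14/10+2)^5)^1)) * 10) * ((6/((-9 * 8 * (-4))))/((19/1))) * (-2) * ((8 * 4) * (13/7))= -7327112/13125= -558.26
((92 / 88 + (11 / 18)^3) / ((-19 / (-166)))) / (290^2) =6781847 / 51254240400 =0.00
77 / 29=2.66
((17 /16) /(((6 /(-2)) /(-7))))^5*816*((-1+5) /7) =57954303169 /1327104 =43669.75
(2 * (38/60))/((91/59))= 1121/1365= 0.82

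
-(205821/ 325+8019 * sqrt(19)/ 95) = -1001.23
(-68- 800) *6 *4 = -20832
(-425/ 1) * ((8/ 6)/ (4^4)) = -425/ 192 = -2.21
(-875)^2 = 765625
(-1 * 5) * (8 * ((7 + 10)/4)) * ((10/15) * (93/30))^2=-32674/45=-726.09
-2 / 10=-1 / 5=-0.20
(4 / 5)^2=16 / 25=0.64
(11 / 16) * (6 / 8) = 33 / 64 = 0.52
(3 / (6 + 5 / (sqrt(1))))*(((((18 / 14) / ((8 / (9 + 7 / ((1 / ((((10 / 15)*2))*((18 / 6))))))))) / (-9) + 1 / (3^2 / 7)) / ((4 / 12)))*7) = 59 / 88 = 0.67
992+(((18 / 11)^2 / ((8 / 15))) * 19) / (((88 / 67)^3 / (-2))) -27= 72628964225 / 82458112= 880.80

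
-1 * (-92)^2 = -8464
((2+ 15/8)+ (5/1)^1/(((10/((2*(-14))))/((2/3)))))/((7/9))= -393/56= -7.02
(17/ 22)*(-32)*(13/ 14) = -1768/ 77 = -22.96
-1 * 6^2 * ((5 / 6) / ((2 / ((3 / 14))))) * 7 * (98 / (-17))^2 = -216090 / 289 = -747.72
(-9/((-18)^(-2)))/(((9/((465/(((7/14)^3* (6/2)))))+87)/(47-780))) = 883470240/35963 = 24566.09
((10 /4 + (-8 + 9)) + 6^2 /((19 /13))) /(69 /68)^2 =2471528 /90459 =27.32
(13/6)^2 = 169/36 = 4.69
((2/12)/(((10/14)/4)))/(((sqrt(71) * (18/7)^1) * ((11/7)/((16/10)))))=2744 * sqrt(71)/527175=0.04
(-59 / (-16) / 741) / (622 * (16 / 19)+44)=59 / 6731712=0.00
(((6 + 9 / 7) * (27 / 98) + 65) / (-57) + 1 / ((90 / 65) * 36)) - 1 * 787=-3328393307 / 4223016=-788.16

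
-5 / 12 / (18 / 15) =-25 / 72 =-0.35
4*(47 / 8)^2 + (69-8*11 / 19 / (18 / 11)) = 558779 / 2736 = 204.23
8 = 8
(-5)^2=25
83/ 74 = 1.12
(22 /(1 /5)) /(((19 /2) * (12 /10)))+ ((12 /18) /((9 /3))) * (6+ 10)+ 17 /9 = 15.09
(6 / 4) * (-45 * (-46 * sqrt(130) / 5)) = 621 * sqrt(130) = 7080.49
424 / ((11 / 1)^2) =424 / 121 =3.50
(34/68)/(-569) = -1/1138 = -0.00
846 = 846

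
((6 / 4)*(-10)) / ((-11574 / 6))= 5 / 643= 0.01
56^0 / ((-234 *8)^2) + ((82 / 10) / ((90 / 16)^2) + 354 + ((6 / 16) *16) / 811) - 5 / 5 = 353.27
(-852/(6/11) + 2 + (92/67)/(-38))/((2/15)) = -14894445/1273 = -11700.27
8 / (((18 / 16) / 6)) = 128 / 3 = 42.67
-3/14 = -0.21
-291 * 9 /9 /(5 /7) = -2037 /5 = -407.40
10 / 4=5 / 2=2.50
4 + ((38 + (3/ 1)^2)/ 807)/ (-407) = 1313749/ 328449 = 4.00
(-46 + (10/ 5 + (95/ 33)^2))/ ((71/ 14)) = -544474/ 77319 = -7.04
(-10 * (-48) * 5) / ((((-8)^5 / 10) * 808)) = -375 / 413696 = -0.00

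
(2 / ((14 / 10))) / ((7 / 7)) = 10 / 7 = 1.43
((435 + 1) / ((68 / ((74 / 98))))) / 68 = 4033 / 56644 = 0.07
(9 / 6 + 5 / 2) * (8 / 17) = 32 / 17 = 1.88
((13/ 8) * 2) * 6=39/ 2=19.50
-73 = -73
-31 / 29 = -1.07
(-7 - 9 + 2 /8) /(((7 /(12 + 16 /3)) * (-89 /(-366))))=-14274 /89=-160.38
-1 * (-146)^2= -21316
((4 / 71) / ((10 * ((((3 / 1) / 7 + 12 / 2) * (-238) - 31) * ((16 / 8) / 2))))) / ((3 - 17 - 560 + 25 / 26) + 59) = 0.00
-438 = -438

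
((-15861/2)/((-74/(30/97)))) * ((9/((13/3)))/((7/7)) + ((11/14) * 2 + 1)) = 100638045/653198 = 154.07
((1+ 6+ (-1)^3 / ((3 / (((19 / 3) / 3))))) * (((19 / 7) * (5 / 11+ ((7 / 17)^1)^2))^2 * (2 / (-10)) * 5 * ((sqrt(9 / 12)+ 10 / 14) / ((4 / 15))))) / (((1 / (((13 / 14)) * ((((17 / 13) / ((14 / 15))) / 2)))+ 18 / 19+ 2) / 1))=-26365996000 * sqrt(3) / 3490360797 - 263659960000 / 24432525579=-23.88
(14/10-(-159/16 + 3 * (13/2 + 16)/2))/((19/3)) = -5379/1520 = -3.54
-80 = -80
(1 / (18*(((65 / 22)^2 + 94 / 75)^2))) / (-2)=-36602500 / 131312741641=-0.00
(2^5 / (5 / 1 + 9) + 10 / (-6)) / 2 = 13 / 42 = 0.31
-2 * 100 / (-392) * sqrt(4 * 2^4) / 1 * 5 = 1000 / 49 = 20.41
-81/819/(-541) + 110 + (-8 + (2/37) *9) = 186684285/1821547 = 102.49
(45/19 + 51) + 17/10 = 10463/190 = 55.07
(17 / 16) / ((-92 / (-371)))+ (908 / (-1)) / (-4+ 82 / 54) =36510121 / 98624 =370.20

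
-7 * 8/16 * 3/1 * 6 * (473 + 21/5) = -150318/5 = -30063.60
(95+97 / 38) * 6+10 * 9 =12831 / 19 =675.32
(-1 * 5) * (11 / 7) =-55 / 7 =-7.86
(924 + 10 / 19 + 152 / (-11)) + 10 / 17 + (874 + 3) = 6353817 / 3553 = 1788.30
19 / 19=1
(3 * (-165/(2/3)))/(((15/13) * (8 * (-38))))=1287/608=2.12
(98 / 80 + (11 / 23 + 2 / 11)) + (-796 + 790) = -41643 / 10120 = -4.11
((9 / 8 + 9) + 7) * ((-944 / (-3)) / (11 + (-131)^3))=-8083 / 3372120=-0.00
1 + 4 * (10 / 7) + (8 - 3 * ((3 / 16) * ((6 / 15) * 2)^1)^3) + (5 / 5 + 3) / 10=845833 / 56000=15.10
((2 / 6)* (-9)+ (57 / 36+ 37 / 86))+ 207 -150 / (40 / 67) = -11671 / 258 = -45.24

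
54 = 54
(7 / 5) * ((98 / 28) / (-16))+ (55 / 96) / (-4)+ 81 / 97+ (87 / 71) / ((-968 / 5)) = 606784319 / 1599987840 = 0.38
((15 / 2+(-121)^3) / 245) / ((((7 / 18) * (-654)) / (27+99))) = 95663889 / 26705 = 3582.25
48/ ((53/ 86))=4128/ 53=77.89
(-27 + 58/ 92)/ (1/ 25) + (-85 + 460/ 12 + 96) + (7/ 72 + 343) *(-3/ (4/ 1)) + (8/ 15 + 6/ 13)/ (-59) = -867.25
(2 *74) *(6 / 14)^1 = 444 / 7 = 63.43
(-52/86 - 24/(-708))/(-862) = 724/1093447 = 0.00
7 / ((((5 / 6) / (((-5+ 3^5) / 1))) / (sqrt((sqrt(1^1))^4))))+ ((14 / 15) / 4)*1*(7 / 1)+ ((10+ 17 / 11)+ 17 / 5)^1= 665207 / 330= 2015.78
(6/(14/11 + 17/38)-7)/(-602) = 2525/432838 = 0.01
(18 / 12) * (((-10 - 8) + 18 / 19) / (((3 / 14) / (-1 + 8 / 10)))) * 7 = 15876 / 95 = 167.12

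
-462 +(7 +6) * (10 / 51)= -23432 / 51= -459.45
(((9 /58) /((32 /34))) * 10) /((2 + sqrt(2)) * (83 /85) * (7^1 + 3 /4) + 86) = 1117974825 /67811067604 - 167309325 * sqrt(2) /135622135208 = 0.01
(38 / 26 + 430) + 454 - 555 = 4296 / 13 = 330.46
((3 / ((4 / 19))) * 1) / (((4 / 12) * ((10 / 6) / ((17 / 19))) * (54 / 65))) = 221 / 8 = 27.62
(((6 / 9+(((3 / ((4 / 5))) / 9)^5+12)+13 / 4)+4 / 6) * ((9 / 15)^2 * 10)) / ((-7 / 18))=-4129589 / 26880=-153.63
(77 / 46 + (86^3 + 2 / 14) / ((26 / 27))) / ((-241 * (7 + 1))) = -691235765 / 2017652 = -342.59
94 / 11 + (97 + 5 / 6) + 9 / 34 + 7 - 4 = 61510 / 561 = 109.64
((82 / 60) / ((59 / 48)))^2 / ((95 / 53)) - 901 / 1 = -900.31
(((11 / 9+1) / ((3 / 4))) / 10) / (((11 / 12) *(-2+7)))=32 / 495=0.06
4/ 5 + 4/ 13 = 72/ 65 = 1.11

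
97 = 97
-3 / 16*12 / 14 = -9 / 56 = -0.16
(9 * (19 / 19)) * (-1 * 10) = -90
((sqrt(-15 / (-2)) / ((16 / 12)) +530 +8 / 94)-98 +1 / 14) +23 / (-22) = 3 *sqrt(30) / 8 +1560191 / 3619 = 433.17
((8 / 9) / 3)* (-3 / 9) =-8 / 81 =-0.10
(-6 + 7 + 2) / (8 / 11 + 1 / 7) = 231 / 67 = 3.45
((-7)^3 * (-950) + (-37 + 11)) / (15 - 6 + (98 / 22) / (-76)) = 272388864 / 7475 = 36439.98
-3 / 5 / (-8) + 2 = 83 / 40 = 2.08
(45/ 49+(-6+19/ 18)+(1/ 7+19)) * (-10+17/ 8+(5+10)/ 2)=-13333/ 2352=-5.67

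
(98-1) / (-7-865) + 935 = 815223 / 872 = 934.89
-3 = -3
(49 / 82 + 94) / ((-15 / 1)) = -6.31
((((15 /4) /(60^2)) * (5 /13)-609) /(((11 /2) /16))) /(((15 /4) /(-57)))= 57762394 /2145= 26928.86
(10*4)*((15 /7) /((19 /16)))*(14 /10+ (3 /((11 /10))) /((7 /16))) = 5642880 /10241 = 551.01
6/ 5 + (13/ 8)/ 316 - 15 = -174367/ 12640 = -13.79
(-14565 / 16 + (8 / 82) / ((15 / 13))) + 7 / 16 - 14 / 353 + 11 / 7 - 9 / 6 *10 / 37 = -408736041563 / 449820840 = -908.66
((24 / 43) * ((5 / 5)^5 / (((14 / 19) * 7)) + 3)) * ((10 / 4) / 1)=9390 / 2107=4.46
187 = 187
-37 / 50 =-0.74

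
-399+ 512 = 113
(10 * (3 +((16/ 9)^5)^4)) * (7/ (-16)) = -42313680241385222092240265/ 97261323672455430408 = -435051.45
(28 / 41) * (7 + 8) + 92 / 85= 39472 / 3485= 11.33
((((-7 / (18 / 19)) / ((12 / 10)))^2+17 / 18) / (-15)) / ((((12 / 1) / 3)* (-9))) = 453241 / 6298560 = 0.07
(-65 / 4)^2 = 4225 / 16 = 264.06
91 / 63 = 13 / 9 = 1.44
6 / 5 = 1.20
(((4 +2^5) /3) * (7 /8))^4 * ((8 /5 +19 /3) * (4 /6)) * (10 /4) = 2571471 /16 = 160716.94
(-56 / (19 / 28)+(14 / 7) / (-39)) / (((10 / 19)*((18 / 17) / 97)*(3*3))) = -10090231 / 6318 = -1597.06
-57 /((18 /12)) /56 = -19 /28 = -0.68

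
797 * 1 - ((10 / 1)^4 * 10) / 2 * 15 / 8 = -92953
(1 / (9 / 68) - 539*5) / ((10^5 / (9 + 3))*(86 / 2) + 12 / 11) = -266057 / 35475108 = -0.01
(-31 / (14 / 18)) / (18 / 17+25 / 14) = -9486 / 677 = -14.01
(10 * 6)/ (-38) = -30/ 19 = -1.58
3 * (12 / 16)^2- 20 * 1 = -293 / 16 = -18.31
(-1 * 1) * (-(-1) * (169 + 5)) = -174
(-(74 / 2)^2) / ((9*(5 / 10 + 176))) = -2738 / 3177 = -0.86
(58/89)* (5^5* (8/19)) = 1450000/1691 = 857.48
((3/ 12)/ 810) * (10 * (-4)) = -1/ 81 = -0.01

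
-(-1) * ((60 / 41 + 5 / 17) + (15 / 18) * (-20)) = -31175 / 2091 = -14.91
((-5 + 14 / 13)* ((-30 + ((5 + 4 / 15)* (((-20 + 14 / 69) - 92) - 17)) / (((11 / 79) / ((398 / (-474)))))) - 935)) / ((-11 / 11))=1814800184 / 148005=12261.75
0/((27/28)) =0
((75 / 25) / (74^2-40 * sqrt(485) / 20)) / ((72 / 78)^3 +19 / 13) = 6591 * sqrt(485) / 74047058602 +9023079 / 37023529301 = 0.00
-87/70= -1.24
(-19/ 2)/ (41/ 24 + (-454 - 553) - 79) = 228/ 26023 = 0.01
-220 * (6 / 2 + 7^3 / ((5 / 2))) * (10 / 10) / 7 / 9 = -30844 / 63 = -489.59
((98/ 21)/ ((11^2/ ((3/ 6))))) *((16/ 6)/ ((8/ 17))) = 119/ 1089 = 0.11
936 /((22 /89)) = 41652 /11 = 3786.55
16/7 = 2.29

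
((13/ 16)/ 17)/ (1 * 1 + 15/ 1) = 13/ 4352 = 0.00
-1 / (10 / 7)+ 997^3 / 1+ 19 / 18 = 44596213801 / 45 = 991026973.36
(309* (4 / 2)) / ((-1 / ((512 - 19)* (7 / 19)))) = -112248.32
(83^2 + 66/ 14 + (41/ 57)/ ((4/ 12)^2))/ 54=917725/ 7182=127.78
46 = 46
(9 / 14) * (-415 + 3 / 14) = -52263 / 196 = -266.65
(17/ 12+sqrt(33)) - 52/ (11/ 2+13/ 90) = -2.05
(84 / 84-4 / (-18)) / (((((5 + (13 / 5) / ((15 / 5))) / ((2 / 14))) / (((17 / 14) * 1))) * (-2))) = -85 / 4704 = -0.02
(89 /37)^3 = 704969 /50653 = 13.92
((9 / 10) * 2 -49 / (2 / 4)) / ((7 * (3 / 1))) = -4.58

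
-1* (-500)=500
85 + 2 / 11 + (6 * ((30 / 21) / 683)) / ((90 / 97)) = 13441525 / 157773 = 85.20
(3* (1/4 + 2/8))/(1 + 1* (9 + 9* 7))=0.02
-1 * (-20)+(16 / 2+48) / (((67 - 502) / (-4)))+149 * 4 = 268184 / 435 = 616.51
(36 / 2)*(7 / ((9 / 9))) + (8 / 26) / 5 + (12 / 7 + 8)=135.78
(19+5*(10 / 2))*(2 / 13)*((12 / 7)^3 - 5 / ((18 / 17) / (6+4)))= -11459624 / 40131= -285.56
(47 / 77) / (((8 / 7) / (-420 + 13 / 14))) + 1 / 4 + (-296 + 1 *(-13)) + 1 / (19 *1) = -12465219 / 23408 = -532.52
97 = 97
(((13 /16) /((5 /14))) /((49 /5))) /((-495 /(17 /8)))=-221 /221760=-0.00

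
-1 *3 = -3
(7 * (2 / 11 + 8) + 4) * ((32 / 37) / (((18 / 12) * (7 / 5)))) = 215680 / 8547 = 25.23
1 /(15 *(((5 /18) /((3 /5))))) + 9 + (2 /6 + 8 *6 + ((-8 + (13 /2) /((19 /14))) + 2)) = 400901 /7125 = 56.27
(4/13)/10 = 0.03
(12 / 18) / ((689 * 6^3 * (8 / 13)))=0.00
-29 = -29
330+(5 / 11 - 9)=3536 / 11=321.45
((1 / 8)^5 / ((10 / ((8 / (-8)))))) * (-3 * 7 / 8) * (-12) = -63 / 655360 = -0.00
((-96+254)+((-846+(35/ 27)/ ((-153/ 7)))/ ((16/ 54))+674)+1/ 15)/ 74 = -12383107/ 452880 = -27.34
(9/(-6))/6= -1/4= -0.25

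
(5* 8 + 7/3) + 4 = 139/3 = 46.33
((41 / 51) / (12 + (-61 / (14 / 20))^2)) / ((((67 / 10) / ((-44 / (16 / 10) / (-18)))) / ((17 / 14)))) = 78925 / 2696770368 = 0.00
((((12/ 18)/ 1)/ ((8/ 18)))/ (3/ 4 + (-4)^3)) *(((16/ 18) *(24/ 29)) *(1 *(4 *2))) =-1024/ 7337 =-0.14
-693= -693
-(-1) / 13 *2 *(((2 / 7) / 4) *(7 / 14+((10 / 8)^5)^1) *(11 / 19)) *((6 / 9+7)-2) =680119 / 5311488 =0.13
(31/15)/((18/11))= 341/270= 1.26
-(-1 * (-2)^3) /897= -0.01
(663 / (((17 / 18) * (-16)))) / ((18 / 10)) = -195 / 8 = -24.38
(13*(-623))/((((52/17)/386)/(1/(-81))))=2044063/162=12617.67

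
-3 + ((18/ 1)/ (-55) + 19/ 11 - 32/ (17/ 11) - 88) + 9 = -8611/ 85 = -101.31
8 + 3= 11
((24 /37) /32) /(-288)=-1 /14208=-0.00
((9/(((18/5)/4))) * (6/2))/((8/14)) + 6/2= 111/2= 55.50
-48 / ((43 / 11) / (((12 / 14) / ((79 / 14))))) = -6336 / 3397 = -1.87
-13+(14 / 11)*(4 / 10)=-687 / 55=-12.49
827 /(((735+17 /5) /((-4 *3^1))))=-12405 /923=-13.44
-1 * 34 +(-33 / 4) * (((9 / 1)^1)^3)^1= -6048.25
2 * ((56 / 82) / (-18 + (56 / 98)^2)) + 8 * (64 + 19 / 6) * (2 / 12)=14296570 / 159777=89.48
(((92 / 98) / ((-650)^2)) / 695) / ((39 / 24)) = 92 / 46761771875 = 0.00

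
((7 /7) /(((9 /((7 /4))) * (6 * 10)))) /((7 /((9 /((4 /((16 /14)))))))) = 1 /840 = 0.00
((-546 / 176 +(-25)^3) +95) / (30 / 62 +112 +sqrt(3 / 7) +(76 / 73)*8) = -1973327348557789 / 15347602714400 +7000192481297*sqrt(21) / 46042808143200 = -127.88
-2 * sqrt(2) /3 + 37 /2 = 17.56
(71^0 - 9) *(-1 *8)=64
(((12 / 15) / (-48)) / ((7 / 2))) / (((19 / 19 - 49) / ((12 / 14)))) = 0.00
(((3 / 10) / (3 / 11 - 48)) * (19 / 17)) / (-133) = 11 / 208250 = 0.00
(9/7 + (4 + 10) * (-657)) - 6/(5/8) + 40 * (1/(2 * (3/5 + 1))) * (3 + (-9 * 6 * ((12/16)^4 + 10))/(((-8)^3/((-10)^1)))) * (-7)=-19535410581/2293760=-8516.76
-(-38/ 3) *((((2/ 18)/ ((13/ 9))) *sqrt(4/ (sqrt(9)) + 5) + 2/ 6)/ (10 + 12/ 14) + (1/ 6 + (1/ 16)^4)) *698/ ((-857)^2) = 2443 *sqrt(57)/ 85930533 + 85776871/ 36099637248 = 0.00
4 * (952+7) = 3836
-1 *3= -3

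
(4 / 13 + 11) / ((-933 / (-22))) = 1078 / 4043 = 0.27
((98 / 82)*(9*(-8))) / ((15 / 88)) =-103488 / 205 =-504.82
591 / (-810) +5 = 1153 / 270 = 4.27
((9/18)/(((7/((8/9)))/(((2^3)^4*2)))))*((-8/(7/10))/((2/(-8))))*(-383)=-4016046080/441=-9106680.45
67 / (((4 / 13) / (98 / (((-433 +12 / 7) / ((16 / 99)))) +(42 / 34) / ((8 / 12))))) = 395.48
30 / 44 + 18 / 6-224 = -4847 / 22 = -220.32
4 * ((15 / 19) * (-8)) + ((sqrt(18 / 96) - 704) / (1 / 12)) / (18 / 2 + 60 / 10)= -55904 / 95 + sqrt(3) / 5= -588.12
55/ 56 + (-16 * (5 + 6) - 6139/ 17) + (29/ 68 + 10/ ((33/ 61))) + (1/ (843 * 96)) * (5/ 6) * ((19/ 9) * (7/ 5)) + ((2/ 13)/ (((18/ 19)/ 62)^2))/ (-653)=-25165988627868703/ 48561125925312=-518.23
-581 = -581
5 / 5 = 1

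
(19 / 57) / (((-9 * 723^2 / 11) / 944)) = -10384 / 14113683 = -0.00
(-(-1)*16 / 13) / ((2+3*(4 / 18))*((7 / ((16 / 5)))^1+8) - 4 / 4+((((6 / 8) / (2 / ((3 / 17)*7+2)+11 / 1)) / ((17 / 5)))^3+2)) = 48616706110464 / 1112613846658223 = 0.04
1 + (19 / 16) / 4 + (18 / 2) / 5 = 991 / 320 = 3.10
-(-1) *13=13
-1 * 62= -62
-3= -3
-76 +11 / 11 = -75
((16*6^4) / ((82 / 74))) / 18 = 42624 / 41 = 1039.61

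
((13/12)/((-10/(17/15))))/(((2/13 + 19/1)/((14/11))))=-0.01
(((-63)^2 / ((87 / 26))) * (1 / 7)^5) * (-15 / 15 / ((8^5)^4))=-351 / 5734055103162153435136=-0.00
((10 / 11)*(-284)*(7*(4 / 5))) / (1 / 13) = -206752 / 11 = -18795.64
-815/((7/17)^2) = -235535/49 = -4806.84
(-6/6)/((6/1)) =-1/6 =-0.17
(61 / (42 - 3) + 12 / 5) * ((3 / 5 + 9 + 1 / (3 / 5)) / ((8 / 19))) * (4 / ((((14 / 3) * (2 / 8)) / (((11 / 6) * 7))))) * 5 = 2100241 / 90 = 23336.01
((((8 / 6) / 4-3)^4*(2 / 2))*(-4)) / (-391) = 16384 / 31671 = 0.52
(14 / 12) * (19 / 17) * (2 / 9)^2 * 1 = 266 / 4131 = 0.06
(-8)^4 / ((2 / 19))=38912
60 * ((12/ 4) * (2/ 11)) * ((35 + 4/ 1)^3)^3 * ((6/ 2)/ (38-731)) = -25047403339051080/ 847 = -29571904768655.35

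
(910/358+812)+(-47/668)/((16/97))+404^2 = 313814543235/1913152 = 164030.12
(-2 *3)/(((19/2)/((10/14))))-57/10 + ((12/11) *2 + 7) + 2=73599/14630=5.03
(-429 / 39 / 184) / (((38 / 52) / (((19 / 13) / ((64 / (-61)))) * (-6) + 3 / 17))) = -663927 / 950912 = -0.70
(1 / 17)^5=1 / 1419857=0.00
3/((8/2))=3/4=0.75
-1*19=-19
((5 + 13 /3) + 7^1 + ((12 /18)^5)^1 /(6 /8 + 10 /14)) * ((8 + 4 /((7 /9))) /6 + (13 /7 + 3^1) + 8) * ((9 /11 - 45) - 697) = -5474739500 /29889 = -183169.04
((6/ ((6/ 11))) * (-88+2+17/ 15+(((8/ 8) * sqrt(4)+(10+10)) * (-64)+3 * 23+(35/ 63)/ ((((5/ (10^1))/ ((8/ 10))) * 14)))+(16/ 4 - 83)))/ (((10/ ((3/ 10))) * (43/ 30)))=-5207213/ 15050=-345.99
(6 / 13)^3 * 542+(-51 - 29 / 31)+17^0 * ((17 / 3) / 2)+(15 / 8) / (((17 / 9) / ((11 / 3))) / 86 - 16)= 150905586877 / 37097338044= 4.07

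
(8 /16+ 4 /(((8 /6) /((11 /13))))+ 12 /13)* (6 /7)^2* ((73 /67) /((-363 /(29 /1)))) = -1308306 /5164159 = -0.25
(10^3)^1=1000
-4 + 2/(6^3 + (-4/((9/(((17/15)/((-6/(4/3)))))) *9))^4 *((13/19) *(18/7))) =-91067109316103846707/22819600478270923708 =-3.99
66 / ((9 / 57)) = 418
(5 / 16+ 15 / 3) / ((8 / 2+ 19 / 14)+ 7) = 595 / 1384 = 0.43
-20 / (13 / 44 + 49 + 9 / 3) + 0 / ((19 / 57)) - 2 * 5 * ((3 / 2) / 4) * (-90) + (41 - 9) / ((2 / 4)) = 1845943 / 4602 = 401.12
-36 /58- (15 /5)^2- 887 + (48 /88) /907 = -259421780 /289333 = -896.62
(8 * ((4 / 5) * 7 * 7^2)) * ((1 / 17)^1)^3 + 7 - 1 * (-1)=207496 / 24565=8.45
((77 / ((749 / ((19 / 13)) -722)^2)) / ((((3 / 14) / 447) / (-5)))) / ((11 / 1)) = -26356610 / 15848361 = -1.66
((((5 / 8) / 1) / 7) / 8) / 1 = 5 / 448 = 0.01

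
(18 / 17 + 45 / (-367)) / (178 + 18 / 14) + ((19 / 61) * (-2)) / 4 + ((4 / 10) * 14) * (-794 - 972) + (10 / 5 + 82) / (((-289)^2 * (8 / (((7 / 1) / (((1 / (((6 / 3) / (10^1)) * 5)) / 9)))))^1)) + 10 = -4636720696847137 / 469315941377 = -9879.74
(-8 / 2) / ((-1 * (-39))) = -4 / 39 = -0.10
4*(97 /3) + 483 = 1837 /3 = 612.33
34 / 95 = 0.36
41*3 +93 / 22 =2799 / 22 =127.23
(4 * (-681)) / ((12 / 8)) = -1816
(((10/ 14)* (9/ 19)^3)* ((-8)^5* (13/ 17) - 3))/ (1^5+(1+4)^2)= -1552897575/ 21221746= -73.17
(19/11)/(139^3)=19/29541809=0.00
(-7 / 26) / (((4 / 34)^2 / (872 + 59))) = -1883413 / 104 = -18109.74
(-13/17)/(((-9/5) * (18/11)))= 715/2754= 0.26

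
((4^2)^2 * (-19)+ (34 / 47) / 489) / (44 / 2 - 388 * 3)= 55894639 / 13123293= 4.26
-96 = -96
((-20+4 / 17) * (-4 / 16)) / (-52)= -21 / 221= -0.10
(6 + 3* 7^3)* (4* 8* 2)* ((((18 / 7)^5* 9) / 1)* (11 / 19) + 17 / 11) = 38906169.60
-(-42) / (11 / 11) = 42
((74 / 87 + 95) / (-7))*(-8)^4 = -34156544 / 609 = -56086.28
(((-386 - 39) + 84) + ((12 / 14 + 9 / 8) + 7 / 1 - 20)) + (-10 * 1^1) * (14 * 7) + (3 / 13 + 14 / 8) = -968267 / 728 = -1330.04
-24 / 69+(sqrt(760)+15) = 337 / 23+2 *sqrt(190) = 42.22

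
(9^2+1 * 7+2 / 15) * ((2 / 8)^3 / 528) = 661 / 253440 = 0.00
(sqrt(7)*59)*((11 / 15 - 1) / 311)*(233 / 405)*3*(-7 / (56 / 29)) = 398663*sqrt(7) / 1259550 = 0.84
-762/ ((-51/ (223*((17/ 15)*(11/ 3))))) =623062/ 45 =13845.82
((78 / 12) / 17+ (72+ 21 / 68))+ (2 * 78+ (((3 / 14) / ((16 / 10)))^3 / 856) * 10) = 2337740066971 / 10222256128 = 228.69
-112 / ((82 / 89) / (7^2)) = -244216 / 41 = -5956.49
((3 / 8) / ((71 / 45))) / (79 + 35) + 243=243.00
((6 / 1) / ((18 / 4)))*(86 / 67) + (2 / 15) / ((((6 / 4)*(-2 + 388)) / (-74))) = 985964 / 581895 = 1.69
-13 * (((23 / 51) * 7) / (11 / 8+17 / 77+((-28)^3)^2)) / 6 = -0.00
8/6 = 4/3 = 1.33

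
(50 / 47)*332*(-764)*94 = -25364800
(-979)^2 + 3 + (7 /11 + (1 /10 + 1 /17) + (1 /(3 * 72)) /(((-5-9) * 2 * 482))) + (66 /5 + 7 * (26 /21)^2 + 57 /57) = 373207868168959 /389378880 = 958469.73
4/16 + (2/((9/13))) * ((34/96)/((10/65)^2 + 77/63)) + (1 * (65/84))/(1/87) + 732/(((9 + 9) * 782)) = 68.44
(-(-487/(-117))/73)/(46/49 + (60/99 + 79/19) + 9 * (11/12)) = -19949468/4881691113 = -0.00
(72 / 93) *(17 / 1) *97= 1276.65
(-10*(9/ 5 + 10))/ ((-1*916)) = 59/ 458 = 0.13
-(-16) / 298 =8 / 149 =0.05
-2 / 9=-0.22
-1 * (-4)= 4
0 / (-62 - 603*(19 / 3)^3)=0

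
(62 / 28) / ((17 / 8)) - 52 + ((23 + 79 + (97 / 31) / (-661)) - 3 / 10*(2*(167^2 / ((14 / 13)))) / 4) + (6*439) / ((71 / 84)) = -4966849899027 / 6925138360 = -717.22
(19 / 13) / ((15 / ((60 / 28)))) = 19 / 91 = 0.21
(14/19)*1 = 14/19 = 0.74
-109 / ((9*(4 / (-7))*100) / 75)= 763 / 48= 15.90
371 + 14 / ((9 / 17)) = 3577 / 9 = 397.44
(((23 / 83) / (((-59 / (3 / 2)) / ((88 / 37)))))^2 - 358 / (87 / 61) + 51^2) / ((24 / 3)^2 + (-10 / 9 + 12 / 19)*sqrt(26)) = 15685826649203057097*sqrt(26) / 56931083055091015804 + 523370996490482490456 / 14232770763772753951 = 38.18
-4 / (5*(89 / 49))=-196 / 445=-0.44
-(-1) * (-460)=-460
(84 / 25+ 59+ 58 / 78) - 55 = 7901 / 975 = 8.10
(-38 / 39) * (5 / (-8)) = 0.61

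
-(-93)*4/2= 186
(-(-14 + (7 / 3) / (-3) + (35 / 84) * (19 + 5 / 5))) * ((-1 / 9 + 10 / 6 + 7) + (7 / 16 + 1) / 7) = 56.46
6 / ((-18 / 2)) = -2 / 3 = -0.67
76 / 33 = 2.30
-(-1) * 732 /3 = 244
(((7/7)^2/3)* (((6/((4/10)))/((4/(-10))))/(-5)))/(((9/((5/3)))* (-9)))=-25/486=-0.05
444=444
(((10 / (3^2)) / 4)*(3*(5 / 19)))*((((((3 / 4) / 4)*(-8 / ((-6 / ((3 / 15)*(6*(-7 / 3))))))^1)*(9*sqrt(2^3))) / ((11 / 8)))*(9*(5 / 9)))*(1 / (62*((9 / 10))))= -3500*sqrt(2) / 19437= -0.25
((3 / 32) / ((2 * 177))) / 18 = 1 / 67968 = 0.00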